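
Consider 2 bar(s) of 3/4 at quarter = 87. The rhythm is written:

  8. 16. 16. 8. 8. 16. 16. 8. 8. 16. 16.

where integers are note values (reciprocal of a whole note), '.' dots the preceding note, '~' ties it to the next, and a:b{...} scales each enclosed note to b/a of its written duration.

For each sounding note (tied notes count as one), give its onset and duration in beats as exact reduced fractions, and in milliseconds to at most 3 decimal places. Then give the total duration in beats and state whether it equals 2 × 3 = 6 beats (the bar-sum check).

1) 0.0ms=0b +517.241ms=3/4b
2) 517.241ms=3/4b +258.621ms=3/8b
3) 775.862ms=9/8b +258.621ms=3/8b
4) 1034.483ms=3/2b +517.241ms=3/4b
5) 1551.724ms=9/4b +517.241ms=3/4b
6) 2068.966ms=3b +258.621ms=3/8b
7) 2327.586ms=27/8b +258.621ms=3/8b
8) 2586.207ms=15/4b +517.241ms=3/4b
9) 3103.448ms=9/2b +517.241ms=3/4b
10) 3620.69ms=21/4b +258.621ms=3/8b
11) 3879.31ms=45/8b +258.621ms=3/8b
Σ=6b of 6 (87bpm 3/4) — PASS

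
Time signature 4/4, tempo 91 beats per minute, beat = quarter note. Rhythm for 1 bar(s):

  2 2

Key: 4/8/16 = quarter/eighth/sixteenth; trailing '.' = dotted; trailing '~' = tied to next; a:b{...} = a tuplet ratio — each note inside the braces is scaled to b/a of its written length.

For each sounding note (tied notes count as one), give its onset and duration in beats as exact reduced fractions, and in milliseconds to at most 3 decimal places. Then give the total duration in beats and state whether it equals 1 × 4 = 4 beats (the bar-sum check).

1) 0.0ms=0b +1318.681ms=2b
2) 1318.681ms=2b +1318.681ms=2b
Σ=4b of 4 (91bpm 4/4) — PASS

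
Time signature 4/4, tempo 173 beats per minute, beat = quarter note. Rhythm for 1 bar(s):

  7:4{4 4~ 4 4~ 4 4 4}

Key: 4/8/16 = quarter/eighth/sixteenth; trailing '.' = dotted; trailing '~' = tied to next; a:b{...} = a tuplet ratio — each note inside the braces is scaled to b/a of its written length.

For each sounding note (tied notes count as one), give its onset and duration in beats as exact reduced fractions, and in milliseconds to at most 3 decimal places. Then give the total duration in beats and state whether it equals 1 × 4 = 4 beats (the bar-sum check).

1) 0.0ms=0b +198.183ms=4/7b
2) 198.183ms=4/7b +396.367ms=8/7b
3) 594.55ms=12/7b +396.367ms=8/7b
4) 990.917ms=20/7b +198.183ms=4/7b
5) 1189.1ms=24/7b +198.183ms=4/7b
Σ=4b of 4 (173bpm 4/4) — PASS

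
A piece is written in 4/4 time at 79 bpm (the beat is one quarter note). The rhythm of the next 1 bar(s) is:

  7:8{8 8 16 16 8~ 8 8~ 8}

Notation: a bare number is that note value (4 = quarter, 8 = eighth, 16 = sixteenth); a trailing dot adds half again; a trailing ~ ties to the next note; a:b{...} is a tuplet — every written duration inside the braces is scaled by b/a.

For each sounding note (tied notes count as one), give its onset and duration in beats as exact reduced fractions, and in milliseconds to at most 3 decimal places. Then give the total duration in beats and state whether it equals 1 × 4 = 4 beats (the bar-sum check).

1) 0.0ms=0b +433.996ms=4/7b
2) 433.996ms=4/7b +433.996ms=4/7b
3) 867.993ms=8/7b +216.998ms=2/7b
4) 1084.991ms=10/7b +216.998ms=2/7b
5) 1301.989ms=12/7b +867.993ms=8/7b
6) 2169.982ms=20/7b +867.993ms=8/7b
Σ=4b of 4 (79bpm 4/4) — PASS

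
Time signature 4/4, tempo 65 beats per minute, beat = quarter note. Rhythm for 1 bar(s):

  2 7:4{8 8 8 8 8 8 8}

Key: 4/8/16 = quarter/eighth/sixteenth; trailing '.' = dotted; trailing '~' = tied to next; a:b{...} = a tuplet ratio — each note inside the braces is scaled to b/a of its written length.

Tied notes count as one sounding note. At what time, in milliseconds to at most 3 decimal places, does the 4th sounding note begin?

1. 0.0ms @ 0 + 1846.154ms (2)
2. 1846.154ms @ 2 + 263.736ms (2/7)
3. 2109.89ms @ 16/7 + 263.736ms (2/7)
4. 2373.626ms @ 18/7 + 263.736ms (2/7)
5. 2637.363ms @ 20/7 + 263.736ms (2/7)
6. 2901.099ms @ 22/7 + 263.736ms (2/7)
7. 3164.835ms @ 24/7 + 263.736ms (2/7)
8. 3428.571ms @ 26/7 + 263.736ms (2/7)

note 4 onset = 18/7b = 2373.626ms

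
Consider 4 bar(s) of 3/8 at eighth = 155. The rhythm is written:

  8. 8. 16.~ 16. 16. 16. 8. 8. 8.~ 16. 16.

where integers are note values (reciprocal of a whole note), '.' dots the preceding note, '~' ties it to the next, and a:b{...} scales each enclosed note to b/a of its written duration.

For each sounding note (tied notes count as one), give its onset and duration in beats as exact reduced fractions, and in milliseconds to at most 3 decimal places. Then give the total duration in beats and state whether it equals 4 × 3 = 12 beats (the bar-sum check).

1) 0.0ms=0b +580.645ms=3/2b
2) 580.645ms=3/2b +580.645ms=3/2b
3) 1161.29ms=3b +580.645ms=3/2b
4) 1741.935ms=9/2b +290.323ms=3/4b
5) 2032.258ms=21/4b +290.323ms=3/4b
6) 2322.581ms=6b +580.645ms=3/2b
7) 2903.226ms=15/2b +580.645ms=3/2b
8) 3483.871ms=9b +870.968ms=9/4b
9) 4354.839ms=45/4b +290.323ms=3/4b
Σ=12b of 12 (155bpm 3/8) — PASS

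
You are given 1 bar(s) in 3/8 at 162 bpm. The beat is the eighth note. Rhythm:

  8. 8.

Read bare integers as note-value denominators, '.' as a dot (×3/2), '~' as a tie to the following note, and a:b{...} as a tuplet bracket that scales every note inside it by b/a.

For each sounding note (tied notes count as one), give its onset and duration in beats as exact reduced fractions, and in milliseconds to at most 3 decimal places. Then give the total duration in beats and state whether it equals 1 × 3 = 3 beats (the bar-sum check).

1) 0.0ms=0b +555.556ms=3/2b
2) 555.556ms=3/2b +555.556ms=3/2b
Σ=3b of 3 (162bpm 3/8) — PASS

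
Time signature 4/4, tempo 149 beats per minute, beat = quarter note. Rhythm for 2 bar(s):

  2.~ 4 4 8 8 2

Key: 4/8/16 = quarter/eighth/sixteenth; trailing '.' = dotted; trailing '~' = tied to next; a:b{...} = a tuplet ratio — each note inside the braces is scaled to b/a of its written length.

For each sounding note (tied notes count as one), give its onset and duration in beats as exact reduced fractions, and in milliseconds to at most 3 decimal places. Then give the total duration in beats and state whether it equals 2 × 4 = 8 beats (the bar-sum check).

1) 0.0ms=0b +1610.738ms=4b
2) 1610.738ms=4b +402.685ms=1b
3) 2013.423ms=5b +201.342ms=1/2b
4) 2214.765ms=11/2b +201.342ms=1/2b
5) 2416.107ms=6b +805.369ms=2b
Σ=8b of 8 (149bpm 4/4) — PASS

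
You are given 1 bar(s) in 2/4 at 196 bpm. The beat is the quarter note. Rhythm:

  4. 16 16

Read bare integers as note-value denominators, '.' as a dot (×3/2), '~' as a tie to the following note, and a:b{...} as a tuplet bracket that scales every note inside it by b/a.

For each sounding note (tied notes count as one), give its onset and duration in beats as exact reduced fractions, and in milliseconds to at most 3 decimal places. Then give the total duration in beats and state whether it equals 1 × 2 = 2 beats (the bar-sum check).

1) 0.0ms=0b +459.184ms=3/2b
2) 459.184ms=3/2b +76.531ms=1/4b
3) 535.714ms=7/4b +76.531ms=1/4b
Σ=2b of 2 (196bpm 2/4) — PASS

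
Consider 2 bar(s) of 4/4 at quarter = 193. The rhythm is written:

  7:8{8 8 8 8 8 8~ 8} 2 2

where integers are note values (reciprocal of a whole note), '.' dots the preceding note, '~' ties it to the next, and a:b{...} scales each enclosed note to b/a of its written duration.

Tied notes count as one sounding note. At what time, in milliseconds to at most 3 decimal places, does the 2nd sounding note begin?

1. 0.0ms @ 0 + 177.646ms (4/7)
2. 177.646ms @ 4/7 + 177.646ms (4/7)
3. 355.292ms @ 8/7 + 177.646ms (4/7)
4. 532.939ms @ 12/7 + 177.646ms (4/7)
5. 710.585ms @ 16/7 + 177.646ms (4/7)
6. 888.231ms @ 20/7 + 355.292ms (8/7)
7. 1243.523ms @ 4 + 621.762ms (2)
8. 1865.285ms @ 6 + 621.762ms (2)

note 2 onset = 4/7b = 177.646ms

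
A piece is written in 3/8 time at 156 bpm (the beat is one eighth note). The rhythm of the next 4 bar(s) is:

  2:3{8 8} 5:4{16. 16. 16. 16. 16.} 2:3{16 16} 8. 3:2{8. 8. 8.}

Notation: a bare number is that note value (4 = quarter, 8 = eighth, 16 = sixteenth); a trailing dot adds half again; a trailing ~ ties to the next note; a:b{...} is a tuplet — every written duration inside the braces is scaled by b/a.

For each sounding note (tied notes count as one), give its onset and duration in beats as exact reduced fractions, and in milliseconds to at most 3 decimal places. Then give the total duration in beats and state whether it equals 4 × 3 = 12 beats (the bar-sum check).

1) 0.0ms=0b +576.923ms=3/2b
2) 576.923ms=3/2b +576.923ms=3/2b
3) 1153.846ms=3b +230.769ms=3/5b
4) 1384.615ms=18/5b +230.769ms=3/5b
5) 1615.385ms=21/5b +230.769ms=3/5b
6) 1846.154ms=24/5b +230.769ms=3/5b
7) 2076.923ms=27/5b +230.769ms=3/5b
8) 2307.692ms=6b +288.462ms=3/4b
9) 2596.154ms=27/4b +288.462ms=3/4b
10) 2884.615ms=15/2b +576.923ms=3/2b
11) 3461.538ms=9b +384.615ms=1b
12) 3846.154ms=10b +384.615ms=1b
13) 4230.769ms=11b +384.615ms=1b
Σ=12b of 12 (156bpm 3/8) — PASS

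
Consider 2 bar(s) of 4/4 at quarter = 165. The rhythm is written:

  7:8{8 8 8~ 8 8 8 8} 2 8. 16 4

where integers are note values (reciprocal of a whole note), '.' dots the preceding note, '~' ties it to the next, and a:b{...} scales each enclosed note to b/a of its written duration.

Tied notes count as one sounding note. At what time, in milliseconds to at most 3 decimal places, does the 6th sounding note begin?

1. 0.0ms @ 0 + 207.792ms (4/7)
2. 207.792ms @ 4/7 + 207.792ms (4/7)
3. 415.584ms @ 8/7 + 415.584ms (8/7)
4. 831.169ms @ 16/7 + 207.792ms (4/7)
5. 1038.961ms @ 20/7 + 207.792ms (4/7)
6. 1246.753ms @ 24/7 + 207.792ms (4/7)
7. 1454.545ms @ 4 + 727.273ms (2)
8. 2181.818ms @ 6 + 272.727ms (3/4)
9. 2454.545ms @ 27/4 + 90.909ms (1/4)
10. 2545.455ms @ 7 + 363.636ms (1)

note 6 onset = 24/7b = 1246.753ms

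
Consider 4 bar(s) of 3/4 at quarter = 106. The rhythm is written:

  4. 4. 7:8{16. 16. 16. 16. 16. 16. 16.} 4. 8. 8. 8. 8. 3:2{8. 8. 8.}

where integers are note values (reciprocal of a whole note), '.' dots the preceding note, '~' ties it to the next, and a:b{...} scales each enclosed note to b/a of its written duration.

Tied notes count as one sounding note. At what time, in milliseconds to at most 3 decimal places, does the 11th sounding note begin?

1. 0.0ms @ 0 + 849.057ms (3/2)
2. 849.057ms @ 3/2 + 849.057ms (3/2)
3. 1698.113ms @ 3 + 242.588ms (3/7)
4. 1940.701ms @ 24/7 + 242.588ms (3/7)
5. 2183.288ms @ 27/7 + 242.588ms (3/7)
6. 2425.876ms @ 30/7 + 242.588ms (3/7)
7. 2668.464ms @ 33/7 + 242.588ms (3/7)
8. 2911.051ms @ 36/7 + 242.588ms (3/7)
9. 3153.639ms @ 39/7 + 242.588ms (3/7)
10. 3396.226ms @ 6 + 849.057ms (3/2)
11. 4245.283ms @ 15/2 + 424.528ms (3/4)
12. 4669.811ms @ 33/4 + 424.528ms (3/4)
13. 5094.34ms @ 9 + 424.528ms (3/4)
14. 5518.868ms @ 39/4 + 424.528ms (3/4)
15. 5943.396ms @ 21/2 + 283.019ms (1/2)
16. 6226.415ms @ 11 + 283.019ms (1/2)
17. 6509.434ms @ 23/2 + 283.019ms (1/2)

note 11 onset = 15/2b = 4245.283ms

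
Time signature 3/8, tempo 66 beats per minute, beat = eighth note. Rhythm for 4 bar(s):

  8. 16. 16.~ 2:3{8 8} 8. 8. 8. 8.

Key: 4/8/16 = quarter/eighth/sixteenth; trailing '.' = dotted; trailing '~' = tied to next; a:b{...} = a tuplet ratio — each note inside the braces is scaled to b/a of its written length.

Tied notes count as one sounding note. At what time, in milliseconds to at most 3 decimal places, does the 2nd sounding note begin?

1. 0.0ms @ 0 + 1363.636ms (3/2)
2. 1363.636ms @ 3/2 + 681.818ms (3/4)
3. 2045.455ms @ 9/4 + 2045.455ms (9/4)
4. 4090.909ms @ 9/2 + 1363.636ms (3/2)
5. 5454.545ms @ 6 + 1363.636ms (3/2)
6. 6818.182ms @ 15/2 + 1363.636ms (3/2)
7. 8181.818ms @ 9 + 1363.636ms (3/2)
8. 9545.455ms @ 21/2 + 1363.636ms (3/2)

note 2 onset = 3/2b = 1363.636ms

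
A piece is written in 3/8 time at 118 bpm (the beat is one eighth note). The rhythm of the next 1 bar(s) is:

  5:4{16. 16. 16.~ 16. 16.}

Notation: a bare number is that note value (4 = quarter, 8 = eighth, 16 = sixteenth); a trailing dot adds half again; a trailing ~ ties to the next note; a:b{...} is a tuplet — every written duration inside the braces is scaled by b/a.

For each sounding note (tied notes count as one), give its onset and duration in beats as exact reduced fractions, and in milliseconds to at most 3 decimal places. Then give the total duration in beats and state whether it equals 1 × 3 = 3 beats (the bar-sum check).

1) 0.0ms=0b +305.085ms=3/5b
2) 305.085ms=3/5b +305.085ms=3/5b
3) 610.169ms=6/5b +610.169ms=6/5b
4) 1220.339ms=12/5b +305.085ms=3/5b
Σ=3b of 3 (118bpm 3/8) — PASS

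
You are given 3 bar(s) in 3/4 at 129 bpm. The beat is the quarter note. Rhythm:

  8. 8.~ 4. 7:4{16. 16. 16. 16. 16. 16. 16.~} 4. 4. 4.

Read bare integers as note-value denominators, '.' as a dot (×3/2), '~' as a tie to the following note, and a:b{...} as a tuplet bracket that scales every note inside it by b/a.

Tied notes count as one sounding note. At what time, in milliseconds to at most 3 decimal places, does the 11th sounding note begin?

note 11 onset = 15/2b = 3488.372ms

1. 0.0ms @ 0 + 348.837ms (3/4)
2. 348.837ms @ 3/4 + 1046.512ms (9/4)
3. 1395.349ms @ 3 + 99.668ms (3/14)
4. 1495.017ms @ 45/14 + 99.668ms (3/14)
5. 1594.684ms @ 24/7 + 99.668ms (3/14)
6. 1694.352ms @ 51/14 + 99.668ms (3/14)
7. 1794.02ms @ 27/7 + 99.668ms (3/14)
8. 1893.688ms @ 57/14 + 99.668ms (3/14)
9. 1993.355ms @ 30/7 + 797.342ms (12/7)
10. 2790.698ms @ 6 + 697.674ms (3/2)
11. 3488.372ms @ 15/2 + 697.674ms (3/2)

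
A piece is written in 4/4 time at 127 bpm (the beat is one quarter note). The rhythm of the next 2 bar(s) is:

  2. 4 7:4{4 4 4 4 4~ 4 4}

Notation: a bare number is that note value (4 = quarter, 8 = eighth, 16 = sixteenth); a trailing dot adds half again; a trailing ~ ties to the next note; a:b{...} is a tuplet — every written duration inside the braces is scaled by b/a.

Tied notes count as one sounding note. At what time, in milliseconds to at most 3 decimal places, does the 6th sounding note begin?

1. 0.0ms @ 0 + 1417.323ms (3)
2. 1417.323ms @ 3 + 472.441ms (1)
3. 1889.764ms @ 4 + 269.966ms (4/7)
4. 2159.73ms @ 32/7 + 269.966ms (4/7)
5. 2429.696ms @ 36/7 + 269.966ms (4/7)
6. 2699.663ms @ 40/7 + 269.966ms (4/7)
7. 2969.629ms @ 44/7 + 539.933ms (8/7)
8. 3509.561ms @ 52/7 + 269.966ms (4/7)

note 6 onset = 40/7b = 2699.663ms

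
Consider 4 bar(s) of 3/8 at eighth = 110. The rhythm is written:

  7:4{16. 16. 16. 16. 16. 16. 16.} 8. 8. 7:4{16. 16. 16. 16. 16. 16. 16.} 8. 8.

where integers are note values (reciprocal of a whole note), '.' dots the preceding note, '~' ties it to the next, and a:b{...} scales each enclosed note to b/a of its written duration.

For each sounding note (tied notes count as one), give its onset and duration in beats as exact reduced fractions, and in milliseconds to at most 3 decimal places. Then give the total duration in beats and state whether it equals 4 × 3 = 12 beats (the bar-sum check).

1) 0.0ms=0b +233.766ms=3/7b
2) 233.766ms=3/7b +233.766ms=3/7b
3) 467.532ms=6/7b +233.766ms=3/7b
4) 701.299ms=9/7b +233.766ms=3/7b
5) 935.065ms=12/7b +233.766ms=3/7b
6) 1168.831ms=15/7b +233.766ms=3/7b
7) 1402.597ms=18/7b +233.766ms=3/7b
8) 1636.364ms=3b +818.182ms=3/2b
9) 2454.545ms=9/2b +818.182ms=3/2b
10) 3272.727ms=6b +233.766ms=3/7b
11) 3506.494ms=45/7b +233.766ms=3/7b
12) 3740.26ms=48/7b +233.766ms=3/7b
13) 3974.026ms=51/7b +233.766ms=3/7b
14) 4207.792ms=54/7b +233.766ms=3/7b
15) 4441.558ms=57/7b +233.766ms=3/7b
16) 4675.325ms=60/7b +233.766ms=3/7b
17) 4909.091ms=9b +818.182ms=3/2b
18) 5727.273ms=21/2b +818.182ms=3/2b
Σ=12b of 12 (110bpm 3/8) — PASS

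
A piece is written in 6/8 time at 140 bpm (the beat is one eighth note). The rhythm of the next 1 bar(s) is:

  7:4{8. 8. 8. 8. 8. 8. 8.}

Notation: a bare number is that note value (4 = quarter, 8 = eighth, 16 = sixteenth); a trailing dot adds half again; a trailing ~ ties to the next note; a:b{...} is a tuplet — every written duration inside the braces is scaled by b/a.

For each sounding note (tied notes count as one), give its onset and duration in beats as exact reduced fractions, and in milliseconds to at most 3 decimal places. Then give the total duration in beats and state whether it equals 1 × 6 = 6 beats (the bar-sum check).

1) 0.0ms=0b +367.347ms=6/7b
2) 367.347ms=6/7b +367.347ms=6/7b
3) 734.694ms=12/7b +367.347ms=6/7b
4) 1102.041ms=18/7b +367.347ms=6/7b
5) 1469.388ms=24/7b +367.347ms=6/7b
6) 1836.735ms=30/7b +367.347ms=6/7b
7) 2204.082ms=36/7b +367.347ms=6/7b
Σ=6b of 6 (140bpm 6/8) — PASS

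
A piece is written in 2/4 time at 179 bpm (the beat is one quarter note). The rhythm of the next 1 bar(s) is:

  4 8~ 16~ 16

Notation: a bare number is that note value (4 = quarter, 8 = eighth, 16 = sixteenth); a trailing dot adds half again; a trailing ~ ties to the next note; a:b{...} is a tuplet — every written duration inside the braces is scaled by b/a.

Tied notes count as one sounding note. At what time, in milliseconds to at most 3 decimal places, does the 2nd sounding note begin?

note 2 onset = 1b = 335.196ms

1. 0.0ms @ 0 + 335.196ms (1)
2. 335.196ms @ 1 + 335.196ms (1)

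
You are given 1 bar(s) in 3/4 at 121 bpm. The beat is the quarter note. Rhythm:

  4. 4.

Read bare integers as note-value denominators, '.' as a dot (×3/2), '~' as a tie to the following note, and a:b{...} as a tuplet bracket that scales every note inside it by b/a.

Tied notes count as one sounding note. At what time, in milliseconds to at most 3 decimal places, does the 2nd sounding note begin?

note 2 onset = 3/2b = 743.802ms

1. 0.0ms @ 0 + 743.802ms (3/2)
2. 743.802ms @ 3/2 + 743.802ms (3/2)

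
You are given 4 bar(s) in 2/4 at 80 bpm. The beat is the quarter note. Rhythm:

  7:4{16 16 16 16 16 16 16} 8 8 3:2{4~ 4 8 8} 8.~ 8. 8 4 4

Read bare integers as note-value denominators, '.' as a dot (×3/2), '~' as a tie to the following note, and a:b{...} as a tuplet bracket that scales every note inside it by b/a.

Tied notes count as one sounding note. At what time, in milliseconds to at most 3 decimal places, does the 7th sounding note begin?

note 7 onset = 6/7b = 642.857ms

1. 0.0ms @ 0 + 107.143ms (1/7)
2. 107.143ms @ 1/7 + 107.143ms (1/7)
3. 214.286ms @ 2/7 + 107.143ms (1/7)
4. 321.429ms @ 3/7 + 107.143ms (1/7)
5. 428.571ms @ 4/7 + 107.143ms (1/7)
6. 535.714ms @ 5/7 + 107.143ms (1/7)
7. 642.857ms @ 6/7 + 107.143ms (1/7)
8. 750.0ms @ 1 + 375.0ms (1/2)
9. 1125.0ms @ 3/2 + 375.0ms (1/2)
10. 1500.0ms @ 2 + 1000.0ms (4/3)
11. 2500.0ms @ 10/3 + 250.0ms (1/3)
12. 2750.0ms @ 11/3 + 250.0ms (1/3)
13. 3000.0ms @ 4 + 1125.0ms (3/2)
14. 4125.0ms @ 11/2 + 375.0ms (1/2)
15. 4500.0ms @ 6 + 750.0ms (1)
16. 5250.0ms @ 7 + 750.0ms (1)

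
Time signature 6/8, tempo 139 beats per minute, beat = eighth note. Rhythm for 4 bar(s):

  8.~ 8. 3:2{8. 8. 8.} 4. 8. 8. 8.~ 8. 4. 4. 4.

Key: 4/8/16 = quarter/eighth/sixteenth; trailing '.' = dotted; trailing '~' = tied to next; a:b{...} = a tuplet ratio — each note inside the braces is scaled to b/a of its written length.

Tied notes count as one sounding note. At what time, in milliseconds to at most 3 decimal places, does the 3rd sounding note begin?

1. 0.0ms @ 0 + 1294.964ms (3)
2. 1294.964ms @ 3 + 431.655ms (1)
3. 1726.619ms @ 4 + 431.655ms (1)
4. 2158.273ms @ 5 + 431.655ms (1)
5. 2589.928ms @ 6 + 1294.964ms (3)
6. 3884.892ms @ 9 + 647.482ms (3/2)
7. 4532.374ms @ 21/2 + 647.482ms (3/2)
8. 5179.856ms @ 12 + 1294.964ms (3)
9. 6474.82ms @ 15 + 1294.964ms (3)
10. 7769.784ms @ 18 + 1294.964ms (3)
11. 9064.748ms @ 21 + 1294.964ms (3)

note 3 onset = 4b = 1726.619ms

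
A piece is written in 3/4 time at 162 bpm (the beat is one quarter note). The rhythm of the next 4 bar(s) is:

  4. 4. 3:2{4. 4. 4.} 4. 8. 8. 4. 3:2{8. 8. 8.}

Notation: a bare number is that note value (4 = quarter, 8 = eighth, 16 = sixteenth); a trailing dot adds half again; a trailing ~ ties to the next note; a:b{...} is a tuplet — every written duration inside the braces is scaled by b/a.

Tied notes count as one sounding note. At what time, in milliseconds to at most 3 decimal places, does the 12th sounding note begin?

1. 0.0ms @ 0 + 555.556ms (3/2)
2. 555.556ms @ 3/2 + 555.556ms (3/2)
3. 1111.111ms @ 3 + 370.37ms (1)
4. 1481.481ms @ 4 + 370.37ms (1)
5. 1851.852ms @ 5 + 370.37ms (1)
6. 2222.222ms @ 6 + 555.556ms (3/2)
7. 2777.778ms @ 15/2 + 277.778ms (3/4)
8. 3055.556ms @ 33/4 + 277.778ms (3/4)
9. 3333.333ms @ 9 + 555.556ms (3/2)
10. 3888.889ms @ 21/2 + 185.185ms (1/2)
11. 4074.074ms @ 11 + 185.185ms (1/2)
12. 4259.259ms @ 23/2 + 185.185ms (1/2)

note 12 onset = 23/2b = 4259.259ms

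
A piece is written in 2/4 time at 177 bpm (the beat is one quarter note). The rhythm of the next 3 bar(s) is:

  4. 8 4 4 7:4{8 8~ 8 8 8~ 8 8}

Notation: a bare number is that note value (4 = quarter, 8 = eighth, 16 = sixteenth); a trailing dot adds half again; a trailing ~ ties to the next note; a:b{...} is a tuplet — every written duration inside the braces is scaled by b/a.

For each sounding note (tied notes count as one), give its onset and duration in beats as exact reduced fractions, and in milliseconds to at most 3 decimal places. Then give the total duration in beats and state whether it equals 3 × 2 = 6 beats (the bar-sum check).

1) 0.0ms=0b +508.475ms=3/2b
2) 508.475ms=3/2b +169.492ms=1/2b
3) 677.966ms=2b +338.983ms=1b
4) 1016.949ms=3b +338.983ms=1b
5) 1355.932ms=4b +96.852ms=2/7b
6) 1452.785ms=30/7b +193.705ms=4/7b
7) 1646.489ms=34/7b +96.852ms=2/7b
8) 1743.341ms=36/7b +193.705ms=4/7b
9) 1937.046ms=40/7b +96.852ms=2/7b
Σ=6b of 6 (177bpm 2/4) — PASS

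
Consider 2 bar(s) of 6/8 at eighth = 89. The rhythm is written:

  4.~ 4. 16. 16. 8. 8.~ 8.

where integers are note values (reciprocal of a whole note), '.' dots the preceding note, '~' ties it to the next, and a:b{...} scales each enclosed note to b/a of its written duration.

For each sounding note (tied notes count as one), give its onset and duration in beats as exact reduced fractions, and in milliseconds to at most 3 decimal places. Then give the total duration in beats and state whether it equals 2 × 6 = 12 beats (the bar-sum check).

1) 0.0ms=0b +4044.944ms=6b
2) 4044.944ms=6b +505.618ms=3/4b
3) 4550.562ms=27/4b +505.618ms=3/4b
4) 5056.18ms=15/2b +1011.236ms=3/2b
5) 6067.416ms=9b +2022.472ms=3b
Σ=12b of 12 (89bpm 6/8) — PASS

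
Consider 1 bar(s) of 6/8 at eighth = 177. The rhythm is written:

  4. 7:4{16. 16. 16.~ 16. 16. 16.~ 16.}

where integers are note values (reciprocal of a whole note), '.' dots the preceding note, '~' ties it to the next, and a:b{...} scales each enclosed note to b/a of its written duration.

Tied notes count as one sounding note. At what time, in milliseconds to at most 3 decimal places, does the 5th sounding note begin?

note 5 onset = 33/7b = 1598.063ms

1. 0.0ms @ 0 + 1016.949ms (3)
2. 1016.949ms @ 3 + 145.278ms (3/7)
3. 1162.228ms @ 24/7 + 145.278ms (3/7)
4. 1307.506ms @ 27/7 + 290.557ms (6/7)
5. 1598.063ms @ 33/7 + 145.278ms (3/7)
6. 1743.341ms @ 36/7 + 290.557ms (6/7)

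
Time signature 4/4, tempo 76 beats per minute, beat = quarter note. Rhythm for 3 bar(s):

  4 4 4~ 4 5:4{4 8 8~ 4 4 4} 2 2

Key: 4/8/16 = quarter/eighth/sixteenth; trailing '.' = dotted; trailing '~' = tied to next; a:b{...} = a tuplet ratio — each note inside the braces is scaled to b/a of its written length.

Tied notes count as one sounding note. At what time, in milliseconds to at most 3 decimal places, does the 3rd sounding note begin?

note 3 onset = 2b = 1578.947ms

1. 0.0ms @ 0 + 789.474ms (1)
2. 789.474ms @ 1 + 789.474ms (1)
3. 1578.947ms @ 2 + 1578.947ms (2)
4. 3157.895ms @ 4 + 631.579ms (4/5)
5. 3789.474ms @ 24/5 + 315.789ms (2/5)
6. 4105.263ms @ 26/5 + 947.368ms (6/5)
7. 5052.632ms @ 32/5 + 631.579ms (4/5)
8. 5684.211ms @ 36/5 + 631.579ms (4/5)
9. 6315.789ms @ 8 + 1578.947ms (2)
10. 7894.737ms @ 10 + 1578.947ms (2)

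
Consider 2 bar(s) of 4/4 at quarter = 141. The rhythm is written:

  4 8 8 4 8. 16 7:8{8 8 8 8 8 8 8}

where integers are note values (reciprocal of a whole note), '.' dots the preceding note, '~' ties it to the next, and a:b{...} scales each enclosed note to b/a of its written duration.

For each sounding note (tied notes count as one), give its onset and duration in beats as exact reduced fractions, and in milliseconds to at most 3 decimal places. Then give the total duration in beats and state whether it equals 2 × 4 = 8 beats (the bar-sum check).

1) 0.0ms=0b +425.532ms=1b
2) 425.532ms=1b +212.766ms=1/2b
3) 638.298ms=3/2b +212.766ms=1/2b
4) 851.064ms=2b +425.532ms=1b
5) 1276.596ms=3b +319.149ms=3/4b
6) 1595.745ms=15/4b +106.383ms=1/4b
7) 1702.128ms=4b +243.161ms=4/7b
8) 1945.289ms=32/7b +243.161ms=4/7b
9) 2188.45ms=36/7b +243.161ms=4/7b
10) 2431.611ms=40/7b +243.161ms=4/7b
11) 2674.772ms=44/7b +243.161ms=4/7b
12) 2917.933ms=48/7b +243.161ms=4/7b
13) 3161.094ms=52/7b +243.161ms=4/7b
Σ=8b of 8 (141bpm 4/4) — PASS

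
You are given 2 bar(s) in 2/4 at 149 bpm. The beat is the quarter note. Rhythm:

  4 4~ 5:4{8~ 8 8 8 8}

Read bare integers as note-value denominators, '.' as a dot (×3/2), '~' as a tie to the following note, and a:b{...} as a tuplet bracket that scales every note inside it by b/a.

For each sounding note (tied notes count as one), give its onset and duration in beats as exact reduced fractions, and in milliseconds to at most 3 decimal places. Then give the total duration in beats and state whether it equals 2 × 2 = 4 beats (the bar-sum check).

1) 0.0ms=0b +402.685ms=1b
2) 402.685ms=1b +724.832ms=9/5b
3) 1127.517ms=14/5b +161.074ms=2/5b
4) 1288.591ms=16/5b +161.074ms=2/5b
5) 1449.664ms=18/5b +161.074ms=2/5b
Σ=4b of 4 (149bpm 2/4) — PASS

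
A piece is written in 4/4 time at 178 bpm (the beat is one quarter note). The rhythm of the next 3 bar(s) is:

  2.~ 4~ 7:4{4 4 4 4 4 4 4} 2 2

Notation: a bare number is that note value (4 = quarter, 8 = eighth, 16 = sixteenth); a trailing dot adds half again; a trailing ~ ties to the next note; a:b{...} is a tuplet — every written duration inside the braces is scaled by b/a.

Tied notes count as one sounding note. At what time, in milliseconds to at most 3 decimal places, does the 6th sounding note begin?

1. 0.0ms @ 0 + 1540.931ms (32/7)
2. 1540.931ms @ 32/7 + 192.616ms (4/7)
3. 1733.547ms @ 36/7 + 192.616ms (4/7)
4. 1926.164ms @ 40/7 + 192.616ms (4/7)
5. 2118.78ms @ 44/7 + 192.616ms (4/7)
6. 2311.396ms @ 48/7 + 192.616ms (4/7)
7. 2504.013ms @ 52/7 + 192.616ms (4/7)
8. 2696.629ms @ 8 + 674.157ms (2)
9. 3370.787ms @ 10 + 674.157ms (2)

note 6 onset = 48/7b = 2311.396ms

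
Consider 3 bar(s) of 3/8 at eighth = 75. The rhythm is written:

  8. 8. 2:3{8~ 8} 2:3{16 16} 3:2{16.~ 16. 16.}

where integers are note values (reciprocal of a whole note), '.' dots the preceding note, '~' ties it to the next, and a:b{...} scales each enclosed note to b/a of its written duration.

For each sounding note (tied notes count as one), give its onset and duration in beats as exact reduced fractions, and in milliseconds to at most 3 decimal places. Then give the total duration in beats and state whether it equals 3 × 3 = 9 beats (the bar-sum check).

1) 0.0ms=0b +1200.0ms=3/2b
2) 1200.0ms=3/2b +1200.0ms=3/2b
3) 2400.0ms=3b +2400.0ms=3b
4) 4800.0ms=6b +600.0ms=3/4b
5) 5400.0ms=27/4b +600.0ms=3/4b
6) 6000.0ms=15/2b +800.0ms=1b
7) 6800.0ms=17/2b +400.0ms=1/2b
Σ=9b of 9 (75bpm 3/8) — PASS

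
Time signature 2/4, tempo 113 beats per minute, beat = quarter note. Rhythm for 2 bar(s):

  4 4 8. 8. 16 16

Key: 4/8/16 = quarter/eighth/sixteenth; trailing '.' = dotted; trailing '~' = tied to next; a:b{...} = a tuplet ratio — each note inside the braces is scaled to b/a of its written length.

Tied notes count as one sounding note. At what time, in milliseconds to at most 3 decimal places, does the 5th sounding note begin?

note 5 onset = 7/2b = 1858.407ms

1. 0.0ms @ 0 + 530.973ms (1)
2. 530.973ms @ 1 + 530.973ms (1)
3. 1061.947ms @ 2 + 398.23ms (3/4)
4. 1460.177ms @ 11/4 + 398.23ms (3/4)
5. 1858.407ms @ 7/2 + 132.743ms (1/4)
6. 1991.15ms @ 15/4 + 132.743ms (1/4)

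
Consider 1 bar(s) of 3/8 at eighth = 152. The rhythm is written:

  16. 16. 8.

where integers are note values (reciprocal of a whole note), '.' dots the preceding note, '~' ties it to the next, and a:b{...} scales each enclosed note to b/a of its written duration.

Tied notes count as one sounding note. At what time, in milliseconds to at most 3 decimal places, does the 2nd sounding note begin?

1. 0.0ms @ 0 + 296.053ms (3/4)
2. 296.053ms @ 3/4 + 296.053ms (3/4)
3. 592.105ms @ 3/2 + 592.105ms (3/2)

note 2 onset = 3/4b = 296.053ms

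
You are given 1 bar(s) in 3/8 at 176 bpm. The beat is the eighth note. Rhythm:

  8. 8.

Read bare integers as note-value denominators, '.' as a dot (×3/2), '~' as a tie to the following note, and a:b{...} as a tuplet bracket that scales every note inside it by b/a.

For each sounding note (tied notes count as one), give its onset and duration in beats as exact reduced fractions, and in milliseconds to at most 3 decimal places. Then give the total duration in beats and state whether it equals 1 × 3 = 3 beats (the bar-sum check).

1) 0.0ms=0b +511.364ms=3/2b
2) 511.364ms=3/2b +511.364ms=3/2b
Σ=3b of 3 (176bpm 3/8) — PASS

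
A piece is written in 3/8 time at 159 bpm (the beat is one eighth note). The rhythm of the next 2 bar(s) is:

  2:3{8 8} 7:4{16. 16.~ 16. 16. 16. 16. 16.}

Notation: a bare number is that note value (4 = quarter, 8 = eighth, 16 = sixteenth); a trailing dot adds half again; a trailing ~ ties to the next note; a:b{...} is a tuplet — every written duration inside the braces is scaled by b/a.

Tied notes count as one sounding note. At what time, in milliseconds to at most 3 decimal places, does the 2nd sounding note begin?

note 2 onset = 3/2b = 566.038ms

1. 0.0ms @ 0 + 566.038ms (3/2)
2. 566.038ms @ 3/2 + 566.038ms (3/2)
3. 1132.075ms @ 3 + 161.725ms (3/7)
4. 1293.801ms @ 24/7 + 323.45ms (6/7)
5. 1617.251ms @ 30/7 + 161.725ms (3/7)
6. 1778.976ms @ 33/7 + 161.725ms (3/7)
7. 1940.701ms @ 36/7 + 161.725ms (3/7)
8. 2102.426ms @ 39/7 + 161.725ms (3/7)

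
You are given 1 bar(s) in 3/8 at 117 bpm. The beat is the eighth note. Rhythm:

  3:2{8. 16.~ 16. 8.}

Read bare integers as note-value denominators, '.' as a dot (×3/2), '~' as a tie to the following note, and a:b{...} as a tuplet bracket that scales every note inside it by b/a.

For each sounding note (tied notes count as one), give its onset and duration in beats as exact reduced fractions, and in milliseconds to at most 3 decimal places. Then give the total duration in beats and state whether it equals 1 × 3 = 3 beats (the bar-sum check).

1) 0.0ms=0b +512.821ms=1b
2) 512.821ms=1b +512.821ms=1b
3) 1025.641ms=2b +512.821ms=1b
Σ=3b of 3 (117bpm 3/8) — PASS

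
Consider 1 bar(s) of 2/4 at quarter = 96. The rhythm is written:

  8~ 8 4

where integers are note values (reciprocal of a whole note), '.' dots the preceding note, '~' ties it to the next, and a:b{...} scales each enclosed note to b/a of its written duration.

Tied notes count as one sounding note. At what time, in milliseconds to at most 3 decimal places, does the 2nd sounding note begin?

note 2 onset = 1b = 625.0ms

1. 0.0ms @ 0 + 625.0ms (1)
2. 625.0ms @ 1 + 625.0ms (1)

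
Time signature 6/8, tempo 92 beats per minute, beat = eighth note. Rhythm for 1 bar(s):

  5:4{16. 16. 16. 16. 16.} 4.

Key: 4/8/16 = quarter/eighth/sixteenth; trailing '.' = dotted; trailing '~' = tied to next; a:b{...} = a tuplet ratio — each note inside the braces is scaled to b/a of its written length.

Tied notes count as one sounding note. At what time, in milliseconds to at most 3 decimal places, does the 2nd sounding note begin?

note 2 onset = 3/5b = 391.304ms

1. 0.0ms @ 0 + 391.304ms (3/5)
2. 391.304ms @ 3/5 + 391.304ms (3/5)
3. 782.609ms @ 6/5 + 391.304ms (3/5)
4. 1173.913ms @ 9/5 + 391.304ms (3/5)
5. 1565.217ms @ 12/5 + 391.304ms (3/5)
6. 1956.522ms @ 3 + 1956.522ms (3)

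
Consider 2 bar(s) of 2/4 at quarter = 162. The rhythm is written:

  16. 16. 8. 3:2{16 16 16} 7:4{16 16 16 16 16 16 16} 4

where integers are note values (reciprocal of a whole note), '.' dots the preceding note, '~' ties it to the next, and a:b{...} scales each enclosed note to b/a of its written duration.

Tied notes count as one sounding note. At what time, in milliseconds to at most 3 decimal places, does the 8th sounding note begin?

1. 0.0ms @ 0 + 138.889ms (3/8)
2. 138.889ms @ 3/8 + 138.889ms (3/8)
3. 277.778ms @ 3/4 + 277.778ms (3/4)
4. 555.556ms @ 3/2 + 61.728ms (1/6)
5. 617.284ms @ 5/3 + 61.728ms (1/6)
6. 679.012ms @ 11/6 + 61.728ms (1/6)
7. 740.741ms @ 2 + 52.91ms (1/7)
8. 793.651ms @ 15/7 + 52.91ms (1/7)
9. 846.561ms @ 16/7 + 52.91ms (1/7)
10. 899.471ms @ 17/7 + 52.91ms (1/7)
11. 952.381ms @ 18/7 + 52.91ms (1/7)
12. 1005.291ms @ 19/7 + 52.91ms (1/7)
13. 1058.201ms @ 20/7 + 52.91ms (1/7)
14. 1111.111ms @ 3 + 370.37ms (1)

note 8 onset = 15/7b = 793.651ms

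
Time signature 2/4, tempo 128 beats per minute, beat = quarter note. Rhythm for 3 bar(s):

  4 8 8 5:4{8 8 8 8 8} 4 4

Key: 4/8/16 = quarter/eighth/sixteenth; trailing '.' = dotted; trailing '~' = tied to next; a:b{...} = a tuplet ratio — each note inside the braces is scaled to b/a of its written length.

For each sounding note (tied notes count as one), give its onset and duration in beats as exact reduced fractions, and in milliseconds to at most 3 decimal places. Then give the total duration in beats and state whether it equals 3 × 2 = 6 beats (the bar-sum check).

1) 0.0ms=0b +468.75ms=1b
2) 468.75ms=1b +234.375ms=1/2b
3) 703.125ms=3/2b +234.375ms=1/2b
4) 937.5ms=2b +187.5ms=2/5b
5) 1125.0ms=12/5b +187.5ms=2/5b
6) 1312.5ms=14/5b +187.5ms=2/5b
7) 1500.0ms=16/5b +187.5ms=2/5b
8) 1687.5ms=18/5b +187.5ms=2/5b
9) 1875.0ms=4b +468.75ms=1b
10) 2343.75ms=5b +468.75ms=1b
Σ=6b of 6 (128bpm 2/4) — PASS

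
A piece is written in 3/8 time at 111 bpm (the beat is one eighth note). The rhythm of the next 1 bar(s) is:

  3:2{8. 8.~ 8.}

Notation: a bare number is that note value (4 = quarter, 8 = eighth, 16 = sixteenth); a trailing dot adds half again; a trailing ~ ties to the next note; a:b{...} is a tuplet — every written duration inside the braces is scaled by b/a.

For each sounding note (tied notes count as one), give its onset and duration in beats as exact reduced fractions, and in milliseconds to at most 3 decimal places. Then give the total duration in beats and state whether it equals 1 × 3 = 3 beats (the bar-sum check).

1) 0.0ms=0b +540.541ms=1b
2) 540.541ms=1b +1081.081ms=2b
Σ=3b of 3 (111bpm 3/8) — PASS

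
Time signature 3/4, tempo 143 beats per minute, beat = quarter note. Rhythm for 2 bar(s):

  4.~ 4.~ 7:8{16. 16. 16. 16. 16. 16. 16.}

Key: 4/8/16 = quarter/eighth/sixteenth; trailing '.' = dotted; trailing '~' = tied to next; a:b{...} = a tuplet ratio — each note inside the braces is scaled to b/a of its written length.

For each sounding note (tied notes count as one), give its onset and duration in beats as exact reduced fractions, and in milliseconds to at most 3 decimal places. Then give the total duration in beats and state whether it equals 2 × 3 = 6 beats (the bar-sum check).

1) 0.0ms=0b +1438.561ms=24/7b
2) 1438.561ms=24/7b +179.82ms=3/7b
3) 1618.382ms=27/7b +179.82ms=3/7b
4) 1798.202ms=30/7b +179.82ms=3/7b
5) 1978.022ms=33/7b +179.82ms=3/7b
6) 2157.842ms=36/7b +179.82ms=3/7b
7) 2337.662ms=39/7b +179.82ms=3/7b
Σ=6b of 6 (143bpm 3/4) — PASS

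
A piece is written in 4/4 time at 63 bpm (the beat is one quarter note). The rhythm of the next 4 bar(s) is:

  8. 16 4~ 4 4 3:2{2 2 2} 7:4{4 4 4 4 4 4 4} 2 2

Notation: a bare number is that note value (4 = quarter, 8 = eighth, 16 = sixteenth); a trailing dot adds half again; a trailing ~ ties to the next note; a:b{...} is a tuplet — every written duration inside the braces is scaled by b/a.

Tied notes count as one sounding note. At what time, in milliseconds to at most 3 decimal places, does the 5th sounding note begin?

1. 0.0ms @ 0 + 714.286ms (3/4)
2. 714.286ms @ 3/4 + 238.095ms (1/4)
3. 952.381ms @ 1 + 1904.762ms (2)
4. 2857.143ms @ 3 + 952.381ms (1)
5. 3809.524ms @ 4 + 1269.841ms (4/3)
6. 5079.365ms @ 16/3 + 1269.841ms (4/3)
7. 6349.206ms @ 20/3 + 1269.841ms (4/3)
8. 7619.048ms @ 8 + 544.218ms (4/7)
9. 8163.265ms @ 60/7 + 544.218ms (4/7)
10. 8707.483ms @ 64/7 + 544.218ms (4/7)
11. 9251.701ms @ 68/7 + 544.218ms (4/7)
12. 9795.918ms @ 72/7 + 544.218ms (4/7)
13. 10340.136ms @ 76/7 + 544.218ms (4/7)
14. 10884.354ms @ 80/7 + 544.218ms (4/7)
15. 11428.571ms @ 12 + 1904.762ms (2)
16. 13333.333ms @ 14 + 1904.762ms (2)

note 5 onset = 4b = 3809.524ms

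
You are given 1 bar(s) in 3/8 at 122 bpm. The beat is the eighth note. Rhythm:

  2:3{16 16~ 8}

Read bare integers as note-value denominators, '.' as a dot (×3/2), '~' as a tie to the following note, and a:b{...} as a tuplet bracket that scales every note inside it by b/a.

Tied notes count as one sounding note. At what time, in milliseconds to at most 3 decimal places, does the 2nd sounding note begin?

1. 0.0ms @ 0 + 368.852ms (3/4)
2. 368.852ms @ 3/4 + 1106.557ms (9/4)

note 2 onset = 3/4b = 368.852ms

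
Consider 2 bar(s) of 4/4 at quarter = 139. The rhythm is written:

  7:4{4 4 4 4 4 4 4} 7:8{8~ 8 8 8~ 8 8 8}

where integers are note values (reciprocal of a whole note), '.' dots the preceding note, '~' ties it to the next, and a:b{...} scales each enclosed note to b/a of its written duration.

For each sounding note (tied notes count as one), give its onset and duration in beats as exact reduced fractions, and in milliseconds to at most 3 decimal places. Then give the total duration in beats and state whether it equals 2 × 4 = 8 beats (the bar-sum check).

1) 0.0ms=0b +246.66ms=4/7b
2) 246.66ms=4/7b +246.66ms=4/7b
3) 493.32ms=8/7b +246.66ms=4/7b
4) 739.979ms=12/7b +246.66ms=4/7b
5) 986.639ms=16/7b +246.66ms=4/7b
6) 1233.299ms=20/7b +246.66ms=4/7b
7) 1479.959ms=24/7b +246.66ms=4/7b
8) 1726.619ms=4b +493.32ms=8/7b
9) 2219.938ms=36/7b +246.66ms=4/7b
10) 2466.598ms=40/7b +493.32ms=8/7b
11) 2959.918ms=48/7b +246.66ms=4/7b
12) 3206.578ms=52/7b +246.66ms=4/7b
Σ=8b of 8 (139bpm 4/4) — PASS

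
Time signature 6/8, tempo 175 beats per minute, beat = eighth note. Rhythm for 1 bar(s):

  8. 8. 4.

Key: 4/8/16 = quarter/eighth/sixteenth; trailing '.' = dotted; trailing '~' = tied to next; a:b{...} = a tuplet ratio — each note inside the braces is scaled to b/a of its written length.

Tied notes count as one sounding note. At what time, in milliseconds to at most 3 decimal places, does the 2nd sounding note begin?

1. 0.0ms @ 0 + 514.286ms (3/2)
2. 514.286ms @ 3/2 + 514.286ms (3/2)
3. 1028.571ms @ 3 + 1028.571ms (3)

note 2 onset = 3/2b = 514.286ms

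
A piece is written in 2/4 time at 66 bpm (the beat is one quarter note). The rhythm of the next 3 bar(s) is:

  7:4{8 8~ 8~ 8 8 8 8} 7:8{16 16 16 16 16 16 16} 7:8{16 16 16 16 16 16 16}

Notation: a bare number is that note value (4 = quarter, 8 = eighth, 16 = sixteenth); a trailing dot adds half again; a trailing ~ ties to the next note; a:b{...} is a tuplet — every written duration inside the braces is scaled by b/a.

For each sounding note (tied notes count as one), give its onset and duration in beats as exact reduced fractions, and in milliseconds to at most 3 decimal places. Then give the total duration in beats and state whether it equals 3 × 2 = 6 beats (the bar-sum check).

1) 0.0ms=0b +259.74ms=2/7b
2) 259.74ms=2/7b +779.221ms=6/7b
3) 1038.961ms=8/7b +259.74ms=2/7b
4) 1298.701ms=10/7b +259.74ms=2/7b
5) 1558.442ms=12/7b +259.74ms=2/7b
6) 1818.182ms=2b +259.74ms=2/7b
7) 2077.922ms=16/7b +259.74ms=2/7b
8) 2337.662ms=18/7b +259.74ms=2/7b
9) 2597.403ms=20/7b +259.74ms=2/7b
10) 2857.143ms=22/7b +259.74ms=2/7b
11) 3116.883ms=24/7b +259.74ms=2/7b
12) 3376.623ms=26/7b +259.74ms=2/7b
13) 3636.364ms=4b +259.74ms=2/7b
14) 3896.104ms=30/7b +259.74ms=2/7b
15) 4155.844ms=32/7b +259.74ms=2/7b
16) 4415.584ms=34/7b +259.74ms=2/7b
17) 4675.325ms=36/7b +259.74ms=2/7b
18) 4935.065ms=38/7b +259.74ms=2/7b
19) 5194.805ms=40/7b +259.74ms=2/7b
Σ=6b of 6 (66bpm 2/4) — PASS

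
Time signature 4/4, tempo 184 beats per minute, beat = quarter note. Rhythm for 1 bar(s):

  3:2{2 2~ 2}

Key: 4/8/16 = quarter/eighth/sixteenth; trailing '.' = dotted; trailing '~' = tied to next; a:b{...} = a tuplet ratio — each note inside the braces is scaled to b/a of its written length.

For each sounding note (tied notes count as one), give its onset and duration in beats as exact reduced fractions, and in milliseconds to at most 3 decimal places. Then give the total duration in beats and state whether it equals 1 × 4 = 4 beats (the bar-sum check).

1) 0.0ms=0b +434.783ms=4/3b
2) 434.783ms=4/3b +869.565ms=8/3b
Σ=4b of 4 (184bpm 4/4) — PASS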